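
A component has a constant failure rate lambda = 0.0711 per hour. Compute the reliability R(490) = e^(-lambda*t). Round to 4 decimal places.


lambda = 0.0711
t = 490
lambda * t = 34.839
R(t) = e^(-34.839)
R(t) = 0.0

0.0


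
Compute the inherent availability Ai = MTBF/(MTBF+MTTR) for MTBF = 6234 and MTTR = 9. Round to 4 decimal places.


MTBF = 6234
MTTR = 9
MTBF + MTTR = 6243
Ai = 6234 / 6243
Ai = 0.9986

0.9986


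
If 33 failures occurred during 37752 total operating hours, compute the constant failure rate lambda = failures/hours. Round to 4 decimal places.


failures = 33
total_hours = 37752
lambda = 33 / 37752
lambda = 0.0009

0.0009


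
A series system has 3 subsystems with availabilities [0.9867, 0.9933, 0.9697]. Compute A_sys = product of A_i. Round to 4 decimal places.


Subsystems: [0.9867, 0.9933, 0.9697]
After subsystem 1 (A=0.9867): product = 0.9867
After subsystem 2 (A=0.9933): product = 0.9801
After subsystem 3 (A=0.9697): product = 0.9504
A_sys = 0.9504

0.9504


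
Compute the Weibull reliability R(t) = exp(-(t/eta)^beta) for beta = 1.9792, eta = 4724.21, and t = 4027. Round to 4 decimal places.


beta = 1.9792, eta = 4724.21, t = 4027
t/eta = 4027 / 4724.21 = 0.8524
(t/eta)^beta = 0.8524^1.9792 = 0.729
R(t) = exp(-0.729)
R(t) = 0.4824

0.4824


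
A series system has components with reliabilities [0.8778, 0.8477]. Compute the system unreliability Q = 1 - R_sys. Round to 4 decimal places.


Components: [0.8778, 0.8477]
After component 1: product = 0.8778
After component 2: product = 0.7441
R_sys = 0.7441
Q = 1 - 0.7441 = 0.2559

0.2559


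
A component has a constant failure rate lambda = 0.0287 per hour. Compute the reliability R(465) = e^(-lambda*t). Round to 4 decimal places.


lambda = 0.0287
t = 465
lambda * t = 13.3455
R(t) = e^(-13.3455)
R(t) = 0.0

0.0


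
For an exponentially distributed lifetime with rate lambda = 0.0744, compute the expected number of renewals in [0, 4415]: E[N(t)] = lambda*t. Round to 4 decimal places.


lambda = 0.0744
t = 4415
E[N(t)] = lambda * t
E[N(t)] = 0.0744 * 4415
E[N(t)] = 328.476

328.476


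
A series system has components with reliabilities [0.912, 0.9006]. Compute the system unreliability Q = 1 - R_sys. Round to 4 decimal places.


Components: [0.912, 0.9006]
After component 1: product = 0.912
After component 2: product = 0.8213
R_sys = 0.8213
Q = 1 - 0.8213 = 0.1787

0.1787


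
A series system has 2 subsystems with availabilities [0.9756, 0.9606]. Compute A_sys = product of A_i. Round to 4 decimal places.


Subsystems: [0.9756, 0.9606]
After subsystem 1 (A=0.9756): product = 0.9756
After subsystem 2 (A=0.9606): product = 0.9372
A_sys = 0.9372

0.9372


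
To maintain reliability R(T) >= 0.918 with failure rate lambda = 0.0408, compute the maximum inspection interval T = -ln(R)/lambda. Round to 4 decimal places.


R_target = 0.918
lambda = 0.0408
-ln(0.918) = 0.0856
T = 0.0856 / 0.0408
T = 2.097

2.097


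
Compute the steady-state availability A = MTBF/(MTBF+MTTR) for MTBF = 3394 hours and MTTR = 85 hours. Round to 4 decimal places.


MTBF = 3394
MTTR = 85
MTBF + MTTR = 3479
A = 3394 / 3479
A = 0.9756

0.9756


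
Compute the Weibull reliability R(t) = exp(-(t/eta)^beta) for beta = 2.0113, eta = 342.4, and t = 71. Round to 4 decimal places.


beta = 2.0113, eta = 342.4, t = 71
t/eta = 71 / 342.4 = 0.2074
(t/eta)^beta = 0.2074^2.0113 = 0.0422
R(t) = exp(-0.0422)
R(t) = 0.9586

0.9586


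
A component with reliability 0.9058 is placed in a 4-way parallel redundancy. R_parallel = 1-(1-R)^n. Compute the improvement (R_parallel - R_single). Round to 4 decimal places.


R_single = 0.9058, n = 4
1 - R_single = 0.0942
(1 - R_single)^n = 0.0942^4 = 0.0001
R_parallel = 1 - 0.0001 = 0.9999
Improvement = 0.9999 - 0.9058
Improvement = 0.0941

0.0941


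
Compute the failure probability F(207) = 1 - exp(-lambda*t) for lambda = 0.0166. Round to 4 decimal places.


lambda = 0.0166, t = 207
lambda * t = 3.4362
exp(-3.4362) = 0.0322
F(t) = 1 - 0.0322
F(t) = 0.9678

0.9678


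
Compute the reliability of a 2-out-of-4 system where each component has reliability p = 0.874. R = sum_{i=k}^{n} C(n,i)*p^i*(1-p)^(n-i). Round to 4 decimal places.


k = 2, n = 4, p = 0.874
i=2: C(4,2)=6 * 0.874^2 * 0.126^2 = 0.0728
i=3: C(4,3)=4 * 0.874^3 * 0.126^1 = 0.3365
i=4: C(4,4)=1 * 0.874^4 * 0.126^0 = 0.5835
R = sum of terms = 0.9928

0.9928


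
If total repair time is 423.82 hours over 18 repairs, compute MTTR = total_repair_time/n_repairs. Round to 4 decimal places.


total_repair_time = 423.82
n_repairs = 18
MTTR = 423.82 / 18
MTTR = 23.5456

23.5456


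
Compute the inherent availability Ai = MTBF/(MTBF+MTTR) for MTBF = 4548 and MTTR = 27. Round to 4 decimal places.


MTBF = 4548
MTTR = 27
MTBF + MTTR = 4575
Ai = 4548 / 4575
Ai = 0.9941

0.9941


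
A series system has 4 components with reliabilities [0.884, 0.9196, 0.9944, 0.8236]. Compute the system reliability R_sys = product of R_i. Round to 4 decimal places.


Components: [0.884, 0.9196, 0.9944, 0.8236]
After component 1 (R=0.884): product = 0.884
After component 2 (R=0.9196): product = 0.8129
After component 3 (R=0.9944): product = 0.8084
After component 4 (R=0.8236): product = 0.6658
R_sys = 0.6658

0.6658


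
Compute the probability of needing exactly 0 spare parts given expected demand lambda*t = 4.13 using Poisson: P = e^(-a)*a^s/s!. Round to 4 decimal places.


a = 4.13, s = 0
e^(-a) = e^(-4.13) = 0.0161
a^s = 4.13^0 = 1.0
s! = 1
P = 0.0161 * 1.0 / 1
P = 0.0161

0.0161


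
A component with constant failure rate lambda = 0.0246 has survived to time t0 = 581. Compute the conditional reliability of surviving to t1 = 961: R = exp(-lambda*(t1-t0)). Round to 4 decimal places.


lambda = 0.0246
t0 = 581, t1 = 961
t1 - t0 = 380
lambda * (t1-t0) = 0.0246 * 380 = 9.348
R = exp(-9.348)
R = 0.0001

0.0001


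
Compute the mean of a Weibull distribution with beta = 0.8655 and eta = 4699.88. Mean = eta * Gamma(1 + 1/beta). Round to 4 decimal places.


beta = 0.8655, eta = 4699.88
1/beta = 1.1554
1 + 1/beta = 2.1554
Gamma(2.1554) = 1.076
Mean = 4699.88 * 1.076
Mean = 5057.0553

5057.0553


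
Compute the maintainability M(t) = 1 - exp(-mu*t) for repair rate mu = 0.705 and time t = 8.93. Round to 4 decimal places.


mu = 0.705, t = 8.93
mu * t = 0.705 * 8.93 = 6.2956
exp(-6.2956) = 0.0018
M(t) = 1 - 0.0018
M(t) = 0.9982

0.9982


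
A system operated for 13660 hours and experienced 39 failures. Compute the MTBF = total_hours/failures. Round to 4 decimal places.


total_hours = 13660
failures = 39
MTBF = 13660 / 39
MTBF = 350.2564

350.2564


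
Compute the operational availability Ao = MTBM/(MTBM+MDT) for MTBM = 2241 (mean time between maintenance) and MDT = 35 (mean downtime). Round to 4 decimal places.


MTBM = 2241
MDT = 35
MTBM + MDT = 2276
Ao = 2241 / 2276
Ao = 0.9846

0.9846


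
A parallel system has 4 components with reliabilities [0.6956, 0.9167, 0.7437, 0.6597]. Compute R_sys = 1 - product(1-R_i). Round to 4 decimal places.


Components: [0.6956, 0.9167, 0.7437, 0.6597]
(1 - 0.6956) = 0.3044, running product = 0.3044
(1 - 0.9167) = 0.0833, running product = 0.0254
(1 - 0.7437) = 0.2563, running product = 0.0065
(1 - 0.6597) = 0.3403, running product = 0.0022
Product of (1-R_i) = 0.0022
R_sys = 1 - 0.0022 = 0.9978

0.9978


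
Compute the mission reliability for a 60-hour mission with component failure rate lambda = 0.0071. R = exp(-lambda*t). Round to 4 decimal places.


lambda = 0.0071
mission_time = 60
lambda * t = 0.0071 * 60 = 0.426
R = exp(-0.426)
R = 0.6531

0.6531


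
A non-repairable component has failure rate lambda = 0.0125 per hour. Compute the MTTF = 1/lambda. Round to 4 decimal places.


lambda = 0.0125
MTTF = 1 / 0.0125
MTTF = 80.0

80.0


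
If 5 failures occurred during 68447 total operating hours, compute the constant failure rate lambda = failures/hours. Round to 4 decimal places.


failures = 5
total_hours = 68447
lambda = 5 / 68447
lambda = 0.0001

0.0001


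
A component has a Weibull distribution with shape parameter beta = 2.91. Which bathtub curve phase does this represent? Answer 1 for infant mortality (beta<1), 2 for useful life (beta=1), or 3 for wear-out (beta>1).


beta = 2.91
Compare beta to 1:
beta < 1 => infant mortality (phase 1)
beta = 1 => useful life (phase 2)
beta > 1 => wear-out (phase 3)
Since beta = 2.91, this is wear-out (increasing failure rate)
Phase = 3

3


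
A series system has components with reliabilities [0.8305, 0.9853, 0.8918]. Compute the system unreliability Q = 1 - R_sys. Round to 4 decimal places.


Components: [0.8305, 0.9853, 0.8918]
After component 1: product = 0.8305
After component 2: product = 0.8183
After component 3: product = 0.7298
R_sys = 0.7298
Q = 1 - 0.7298 = 0.2702

0.2702


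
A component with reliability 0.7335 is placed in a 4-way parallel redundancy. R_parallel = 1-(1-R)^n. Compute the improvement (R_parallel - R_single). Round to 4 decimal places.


R_single = 0.7335, n = 4
1 - R_single = 0.2665
(1 - R_single)^n = 0.2665^4 = 0.005
R_parallel = 1 - 0.005 = 0.995
Improvement = 0.995 - 0.7335
Improvement = 0.2615

0.2615


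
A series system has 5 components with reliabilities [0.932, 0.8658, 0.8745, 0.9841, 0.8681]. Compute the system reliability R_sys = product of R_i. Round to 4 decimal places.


Components: [0.932, 0.8658, 0.8745, 0.9841, 0.8681]
After component 1 (R=0.932): product = 0.932
After component 2 (R=0.8658): product = 0.8069
After component 3 (R=0.8745): product = 0.7057
After component 4 (R=0.9841): product = 0.6944
After component 5 (R=0.8681): product = 0.6028
R_sys = 0.6028

0.6028


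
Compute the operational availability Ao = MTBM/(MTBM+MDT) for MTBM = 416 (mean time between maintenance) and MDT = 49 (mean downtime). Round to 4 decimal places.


MTBM = 416
MDT = 49
MTBM + MDT = 465
Ao = 416 / 465
Ao = 0.8946

0.8946


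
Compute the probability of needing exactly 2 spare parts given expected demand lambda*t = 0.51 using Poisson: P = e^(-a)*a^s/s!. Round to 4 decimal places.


a = 0.51, s = 2
e^(-a) = e^(-0.51) = 0.6005
a^s = 0.51^2 = 0.2601
s! = 2
P = 0.6005 * 0.2601 / 2
P = 0.0781

0.0781


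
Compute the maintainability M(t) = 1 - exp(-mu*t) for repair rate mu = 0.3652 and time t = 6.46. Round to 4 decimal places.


mu = 0.3652, t = 6.46
mu * t = 0.3652 * 6.46 = 2.3592
exp(-2.3592) = 0.0945
M(t) = 1 - 0.0945
M(t) = 0.9055

0.9055


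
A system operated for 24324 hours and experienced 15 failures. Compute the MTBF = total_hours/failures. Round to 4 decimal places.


total_hours = 24324
failures = 15
MTBF = 24324 / 15
MTBF = 1621.6

1621.6


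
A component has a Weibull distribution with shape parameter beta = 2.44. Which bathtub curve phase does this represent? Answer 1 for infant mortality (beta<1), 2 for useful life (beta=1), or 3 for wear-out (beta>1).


beta = 2.44
Compare beta to 1:
beta < 1 => infant mortality (phase 1)
beta = 1 => useful life (phase 2)
beta > 1 => wear-out (phase 3)
Since beta = 2.44, this is wear-out (increasing failure rate)
Phase = 3

3


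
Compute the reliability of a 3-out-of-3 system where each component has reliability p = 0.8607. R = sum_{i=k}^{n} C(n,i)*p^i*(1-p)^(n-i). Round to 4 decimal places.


k = 3, n = 3, p = 0.8607
i=3: C(3,3)=1 * 0.8607^3 * 0.1393^0 = 0.6376
R = sum of terms = 0.6376

0.6376


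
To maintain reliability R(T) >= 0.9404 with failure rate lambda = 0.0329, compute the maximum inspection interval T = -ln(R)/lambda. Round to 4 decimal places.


R_target = 0.9404
lambda = 0.0329
-ln(0.9404) = 0.0614
T = 0.0614 / 0.0329
T = 1.8678

1.8678


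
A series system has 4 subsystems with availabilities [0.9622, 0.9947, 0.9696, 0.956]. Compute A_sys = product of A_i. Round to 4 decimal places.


Subsystems: [0.9622, 0.9947, 0.9696, 0.956]
After subsystem 1 (A=0.9622): product = 0.9622
After subsystem 2 (A=0.9947): product = 0.9571
After subsystem 3 (A=0.9696): product = 0.928
After subsystem 4 (A=0.956): product = 0.8872
A_sys = 0.8872

0.8872


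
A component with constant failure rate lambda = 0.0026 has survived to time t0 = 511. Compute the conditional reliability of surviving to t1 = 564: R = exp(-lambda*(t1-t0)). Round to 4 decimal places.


lambda = 0.0026
t0 = 511, t1 = 564
t1 - t0 = 53
lambda * (t1-t0) = 0.0026 * 53 = 0.1378
R = exp(-0.1378)
R = 0.8713

0.8713


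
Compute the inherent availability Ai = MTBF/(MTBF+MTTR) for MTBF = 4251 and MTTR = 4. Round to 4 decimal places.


MTBF = 4251
MTTR = 4
MTBF + MTTR = 4255
Ai = 4251 / 4255
Ai = 0.9991

0.9991


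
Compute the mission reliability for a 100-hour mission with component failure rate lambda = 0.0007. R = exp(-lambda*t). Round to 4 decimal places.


lambda = 0.0007
mission_time = 100
lambda * t = 0.0007 * 100 = 0.07
R = exp(-0.07)
R = 0.9324

0.9324


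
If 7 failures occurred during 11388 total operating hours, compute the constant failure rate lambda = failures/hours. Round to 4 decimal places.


failures = 7
total_hours = 11388
lambda = 7 / 11388
lambda = 0.0006

0.0006


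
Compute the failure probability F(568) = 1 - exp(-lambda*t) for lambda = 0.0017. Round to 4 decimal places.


lambda = 0.0017, t = 568
lambda * t = 0.9656
exp(-0.9656) = 0.3808
F(t) = 1 - 0.3808
F(t) = 0.6192

0.6192


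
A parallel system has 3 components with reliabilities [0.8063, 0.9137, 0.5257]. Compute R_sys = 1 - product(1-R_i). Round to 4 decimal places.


Components: [0.8063, 0.9137, 0.5257]
(1 - 0.8063) = 0.1937, running product = 0.1937
(1 - 0.9137) = 0.0863, running product = 0.0167
(1 - 0.5257) = 0.4743, running product = 0.0079
Product of (1-R_i) = 0.0079
R_sys = 1 - 0.0079 = 0.9921

0.9921


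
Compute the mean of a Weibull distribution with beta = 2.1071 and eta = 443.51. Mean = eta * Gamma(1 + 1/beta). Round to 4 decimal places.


beta = 2.1071, eta = 443.51
1/beta = 0.4746
1 + 1/beta = 1.4746
Gamma(1.4746) = 0.8857
Mean = 443.51 * 0.8857
Mean = 392.8056

392.8056


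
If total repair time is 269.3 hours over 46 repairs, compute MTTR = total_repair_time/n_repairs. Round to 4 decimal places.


total_repair_time = 269.3
n_repairs = 46
MTTR = 269.3 / 46
MTTR = 5.8543

5.8543


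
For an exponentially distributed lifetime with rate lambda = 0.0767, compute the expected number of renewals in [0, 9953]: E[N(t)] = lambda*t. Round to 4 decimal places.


lambda = 0.0767
t = 9953
E[N(t)] = lambda * t
E[N(t)] = 0.0767 * 9953
E[N(t)] = 763.3951

763.3951


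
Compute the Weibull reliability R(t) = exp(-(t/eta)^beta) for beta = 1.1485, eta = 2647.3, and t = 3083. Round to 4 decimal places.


beta = 1.1485, eta = 2647.3, t = 3083
t/eta = 3083 / 2647.3 = 1.1646
(t/eta)^beta = 1.1646^1.1485 = 1.1912
R(t) = exp(-1.1912)
R(t) = 0.3038

0.3038


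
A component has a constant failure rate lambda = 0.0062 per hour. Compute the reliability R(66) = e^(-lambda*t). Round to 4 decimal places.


lambda = 0.0062
t = 66
lambda * t = 0.4092
R(t) = e^(-0.4092)
R(t) = 0.6642

0.6642


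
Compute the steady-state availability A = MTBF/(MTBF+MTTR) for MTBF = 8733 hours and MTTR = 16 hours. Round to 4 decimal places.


MTBF = 8733
MTTR = 16
MTBF + MTTR = 8749
A = 8733 / 8749
A = 0.9982

0.9982


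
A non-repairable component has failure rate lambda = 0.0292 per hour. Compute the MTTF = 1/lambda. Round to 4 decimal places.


lambda = 0.0292
MTTF = 1 / 0.0292
MTTF = 34.2466

34.2466


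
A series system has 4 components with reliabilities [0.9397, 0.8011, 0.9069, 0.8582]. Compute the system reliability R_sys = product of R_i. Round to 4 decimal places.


Components: [0.9397, 0.8011, 0.9069, 0.8582]
After component 1 (R=0.9397): product = 0.9397
After component 2 (R=0.8011): product = 0.7528
After component 3 (R=0.9069): product = 0.6827
After component 4 (R=0.8582): product = 0.5859
R_sys = 0.5859

0.5859


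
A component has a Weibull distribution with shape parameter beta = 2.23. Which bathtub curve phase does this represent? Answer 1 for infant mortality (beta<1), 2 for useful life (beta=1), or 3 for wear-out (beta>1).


beta = 2.23
Compare beta to 1:
beta < 1 => infant mortality (phase 1)
beta = 1 => useful life (phase 2)
beta > 1 => wear-out (phase 3)
Since beta = 2.23, this is wear-out (increasing failure rate)
Phase = 3

3


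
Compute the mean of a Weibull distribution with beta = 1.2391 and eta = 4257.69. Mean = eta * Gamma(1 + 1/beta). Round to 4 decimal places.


beta = 1.2391, eta = 4257.69
1/beta = 0.807
1 + 1/beta = 1.807
Gamma(1.807) = 0.9333
Mean = 4257.69 * 0.9333
Mean = 3973.577

3973.577


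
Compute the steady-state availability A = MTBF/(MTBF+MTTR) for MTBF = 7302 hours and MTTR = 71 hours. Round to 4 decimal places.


MTBF = 7302
MTTR = 71
MTBF + MTTR = 7373
A = 7302 / 7373
A = 0.9904

0.9904


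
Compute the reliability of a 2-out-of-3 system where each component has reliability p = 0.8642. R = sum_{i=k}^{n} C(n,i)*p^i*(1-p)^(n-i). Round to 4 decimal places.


k = 2, n = 3, p = 0.8642
i=2: C(3,2)=3 * 0.8642^2 * 0.1358^1 = 0.3043
i=3: C(3,3)=1 * 0.8642^3 * 0.1358^0 = 0.6454
R = sum of terms = 0.9497

0.9497


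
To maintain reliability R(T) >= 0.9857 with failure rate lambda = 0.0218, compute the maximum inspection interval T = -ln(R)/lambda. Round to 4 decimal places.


R_target = 0.9857
lambda = 0.0218
-ln(0.9857) = 0.0144
T = 0.0144 / 0.0218
T = 0.6607

0.6607


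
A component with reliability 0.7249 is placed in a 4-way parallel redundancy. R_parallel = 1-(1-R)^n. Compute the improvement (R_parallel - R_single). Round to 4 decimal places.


R_single = 0.7249, n = 4
1 - R_single = 0.2751
(1 - R_single)^n = 0.2751^4 = 0.0057
R_parallel = 1 - 0.0057 = 0.9943
Improvement = 0.9943 - 0.7249
Improvement = 0.2694

0.2694


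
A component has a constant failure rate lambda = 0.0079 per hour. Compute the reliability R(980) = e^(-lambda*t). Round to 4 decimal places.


lambda = 0.0079
t = 980
lambda * t = 7.742
R(t) = e^(-7.742)
R(t) = 0.0004

0.0004


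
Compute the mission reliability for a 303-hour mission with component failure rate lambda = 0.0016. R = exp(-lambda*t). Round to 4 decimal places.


lambda = 0.0016
mission_time = 303
lambda * t = 0.0016 * 303 = 0.4848
R = exp(-0.4848)
R = 0.6158

0.6158


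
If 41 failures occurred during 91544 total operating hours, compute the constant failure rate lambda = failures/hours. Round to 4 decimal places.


failures = 41
total_hours = 91544
lambda = 41 / 91544
lambda = 0.0004

0.0004


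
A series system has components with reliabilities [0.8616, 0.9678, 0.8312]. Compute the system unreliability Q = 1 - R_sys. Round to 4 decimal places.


Components: [0.8616, 0.9678, 0.8312]
After component 1: product = 0.8616
After component 2: product = 0.8339
After component 3: product = 0.6931
R_sys = 0.6931
Q = 1 - 0.6931 = 0.3069

0.3069


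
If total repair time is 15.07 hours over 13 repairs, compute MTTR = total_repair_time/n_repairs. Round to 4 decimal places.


total_repair_time = 15.07
n_repairs = 13
MTTR = 15.07 / 13
MTTR = 1.1592

1.1592


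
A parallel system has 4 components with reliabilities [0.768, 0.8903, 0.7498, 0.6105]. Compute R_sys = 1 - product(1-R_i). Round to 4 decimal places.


Components: [0.768, 0.8903, 0.7498, 0.6105]
(1 - 0.768) = 0.232, running product = 0.232
(1 - 0.8903) = 0.1097, running product = 0.0255
(1 - 0.7498) = 0.2502, running product = 0.0064
(1 - 0.6105) = 0.3895, running product = 0.0025
Product of (1-R_i) = 0.0025
R_sys = 1 - 0.0025 = 0.9975

0.9975


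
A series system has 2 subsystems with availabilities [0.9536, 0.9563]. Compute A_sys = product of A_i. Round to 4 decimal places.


Subsystems: [0.9536, 0.9563]
After subsystem 1 (A=0.9536): product = 0.9536
After subsystem 2 (A=0.9563): product = 0.9119
A_sys = 0.9119

0.9119


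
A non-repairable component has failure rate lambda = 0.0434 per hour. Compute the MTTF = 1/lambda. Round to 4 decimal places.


lambda = 0.0434
MTTF = 1 / 0.0434
MTTF = 23.0415

23.0415


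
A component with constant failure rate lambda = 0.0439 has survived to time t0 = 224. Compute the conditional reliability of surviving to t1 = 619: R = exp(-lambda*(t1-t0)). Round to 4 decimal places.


lambda = 0.0439
t0 = 224, t1 = 619
t1 - t0 = 395
lambda * (t1-t0) = 0.0439 * 395 = 17.3405
R = exp(-17.3405)
R = 0.0

0.0


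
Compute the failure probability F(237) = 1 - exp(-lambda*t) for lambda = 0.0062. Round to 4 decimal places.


lambda = 0.0062, t = 237
lambda * t = 1.4694
exp(-1.4694) = 0.2301
F(t) = 1 - 0.2301
F(t) = 0.7699

0.7699


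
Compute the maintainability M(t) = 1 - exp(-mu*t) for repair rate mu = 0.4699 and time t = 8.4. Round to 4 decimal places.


mu = 0.4699, t = 8.4
mu * t = 0.4699 * 8.4 = 3.9472
exp(-3.9472) = 0.0193
M(t) = 1 - 0.0193
M(t) = 0.9807

0.9807


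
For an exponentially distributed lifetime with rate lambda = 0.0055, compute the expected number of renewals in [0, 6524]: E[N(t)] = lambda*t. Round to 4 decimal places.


lambda = 0.0055
t = 6524
E[N(t)] = lambda * t
E[N(t)] = 0.0055 * 6524
E[N(t)] = 35.882

35.882


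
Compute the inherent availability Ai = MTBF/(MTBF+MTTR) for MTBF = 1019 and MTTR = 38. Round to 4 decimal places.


MTBF = 1019
MTTR = 38
MTBF + MTTR = 1057
Ai = 1019 / 1057
Ai = 0.964

0.964


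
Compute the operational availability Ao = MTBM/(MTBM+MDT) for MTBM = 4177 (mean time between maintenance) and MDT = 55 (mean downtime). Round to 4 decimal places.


MTBM = 4177
MDT = 55
MTBM + MDT = 4232
Ao = 4177 / 4232
Ao = 0.987

0.987


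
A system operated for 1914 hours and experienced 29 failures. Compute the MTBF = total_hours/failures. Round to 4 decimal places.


total_hours = 1914
failures = 29
MTBF = 1914 / 29
MTBF = 66.0

66.0


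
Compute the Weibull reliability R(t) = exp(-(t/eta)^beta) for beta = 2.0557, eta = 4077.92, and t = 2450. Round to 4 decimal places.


beta = 2.0557, eta = 4077.92, t = 2450
t/eta = 2450 / 4077.92 = 0.6008
(t/eta)^beta = 0.6008^2.0557 = 0.3509
R(t) = exp(-0.3509)
R(t) = 0.7041

0.7041


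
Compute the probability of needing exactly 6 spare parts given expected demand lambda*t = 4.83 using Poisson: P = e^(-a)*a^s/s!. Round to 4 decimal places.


a = 4.83, s = 6
e^(-a) = e^(-4.83) = 0.008
a^s = 4.83^6 = 12696.464
s! = 720
P = 0.008 * 12696.464 / 720
P = 0.1408

0.1408


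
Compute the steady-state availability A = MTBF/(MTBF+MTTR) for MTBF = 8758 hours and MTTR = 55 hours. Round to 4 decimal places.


MTBF = 8758
MTTR = 55
MTBF + MTTR = 8813
A = 8758 / 8813
A = 0.9938

0.9938


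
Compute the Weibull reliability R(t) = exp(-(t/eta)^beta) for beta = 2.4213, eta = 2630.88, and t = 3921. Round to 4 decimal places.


beta = 2.4213, eta = 2630.88, t = 3921
t/eta = 3921 / 2630.88 = 1.4904
(t/eta)^beta = 1.4904^2.4213 = 2.6279
R(t) = exp(-2.6279)
R(t) = 0.0722

0.0722


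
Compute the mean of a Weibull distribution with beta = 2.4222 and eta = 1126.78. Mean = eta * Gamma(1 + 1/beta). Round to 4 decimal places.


beta = 2.4222, eta = 1126.78
1/beta = 0.4128
1 + 1/beta = 1.4128
Gamma(1.4128) = 0.8866
Mean = 1126.78 * 0.8866
Mean = 999.0472

999.0472


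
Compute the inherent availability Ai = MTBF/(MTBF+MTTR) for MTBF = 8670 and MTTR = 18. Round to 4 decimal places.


MTBF = 8670
MTTR = 18
MTBF + MTTR = 8688
Ai = 8670 / 8688
Ai = 0.9979

0.9979


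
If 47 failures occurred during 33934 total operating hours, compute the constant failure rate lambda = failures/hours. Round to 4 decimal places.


failures = 47
total_hours = 33934
lambda = 47 / 33934
lambda = 0.0014

0.0014


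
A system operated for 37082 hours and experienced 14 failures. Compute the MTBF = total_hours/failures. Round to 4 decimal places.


total_hours = 37082
failures = 14
MTBF = 37082 / 14
MTBF = 2648.7143

2648.7143


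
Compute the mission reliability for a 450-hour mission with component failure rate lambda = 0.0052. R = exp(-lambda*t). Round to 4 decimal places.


lambda = 0.0052
mission_time = 450
lambda * t = 0.0052 * 450 = 2.34
R = exp(-2.34)
R = 0.0963

0.0963


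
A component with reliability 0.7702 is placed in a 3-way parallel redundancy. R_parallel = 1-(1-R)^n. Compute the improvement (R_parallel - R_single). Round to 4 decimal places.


R_single = 0.7702, n = 3
1 - R_single = 0.2298
(1 - R_single)^n = 0.2298^3 = 0.0121
R_parallel = 1 - 0.0121 = 0.9879
Improvement = 0.9879 - 0.7702
Improvement = 0.2177

0.2177


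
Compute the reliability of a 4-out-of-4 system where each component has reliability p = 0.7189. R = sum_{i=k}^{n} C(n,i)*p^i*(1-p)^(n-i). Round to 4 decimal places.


k = 4, n = 4, p = 0.7189
i=4: C(4,4)=1 * 0.7189^4 * 0.2811^0 = 0.2671
R = sum of terms = 0.2671

0.2671


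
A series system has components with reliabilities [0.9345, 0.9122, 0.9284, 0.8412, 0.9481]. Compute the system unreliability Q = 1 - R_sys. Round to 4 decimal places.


Components: [0.9345, 0.9122, 0.9284, 0.8412, 0.9481]
After component 1: product = 0.9345
After component 2: product = 0.8525
After component 3: product = 0.7914
After component 4: product = 0.6657
After component 5: product = 0.6312
R_sys = 0.6312
Q = 1 - 0.6312 = 0.3688

0.3688


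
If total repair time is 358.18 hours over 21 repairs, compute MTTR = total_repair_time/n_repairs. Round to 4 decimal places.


total_repair_time = 358.18
n_repairs = 21
MTTR = 358.18 / 21
MTTR = 17.0562

17.0562


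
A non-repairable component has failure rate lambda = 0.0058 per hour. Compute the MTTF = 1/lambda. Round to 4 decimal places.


lambda = 0.0058
MTTF = 1 / 0.0058
MTTF = 172.4138

172.4138


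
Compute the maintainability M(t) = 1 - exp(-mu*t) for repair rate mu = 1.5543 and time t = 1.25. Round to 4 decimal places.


mu = 1.5543, t = 1.25
mu * t = 1.5543 * 1.25 = 1.9429
exp(-1.9429) = 0.1433
M(t) = 1 - 0.1433
M(t) = 0.8567

0.8567


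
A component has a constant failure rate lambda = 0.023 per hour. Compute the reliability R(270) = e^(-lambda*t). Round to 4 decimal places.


lambda = 0.023
t = 270
lambda * t = 6.21
R(t) = e^(-6.21)
R(t) = 0.002

0.002


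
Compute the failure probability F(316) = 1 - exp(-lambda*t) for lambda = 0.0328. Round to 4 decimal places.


lambda = 0.0328, t = 316
lambda * t = 10.3648
exp(-10.3648) = 0.0
F(t) = 1 - 0.0
F(t) = 1.0

1.0


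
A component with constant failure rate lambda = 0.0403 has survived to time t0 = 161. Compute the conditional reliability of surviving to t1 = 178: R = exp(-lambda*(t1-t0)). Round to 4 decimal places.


lambda = 0.0403
t0 = 161, t1 = 178
t1 - t0 = 17
lambda * (t1-t0) = 0.0403 * 17 = 0.6851
R = exp(-0.6851)
R = 0.504

0.504


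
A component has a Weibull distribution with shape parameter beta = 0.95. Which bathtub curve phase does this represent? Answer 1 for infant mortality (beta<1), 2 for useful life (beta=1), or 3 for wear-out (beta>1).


beta = 0.95
Compare beta to 1:
beta < 1 => infant mortality (phase 1)
beta = 1 => useful life (phase 2)
beta > 1 => wear-out (phase 3)
Since beta = 0.95, this is infant mortality (decreasing failure rate)
Phase = 1

1


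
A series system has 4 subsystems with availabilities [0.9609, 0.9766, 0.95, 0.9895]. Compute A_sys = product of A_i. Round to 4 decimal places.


Subsystems: [0.9609, 0.9766, 0.95, 0.9895]
After subsystem 1 (A=0.9609): product = 0.9609
After subsystem 2 (A=0.9766): product = 0.9384
After subsystem 3 (A=0.95): product = 0.8915
After subsystem 4 (A=0.9895): product = 0.8821
A_sys = 0.8821

0.8821


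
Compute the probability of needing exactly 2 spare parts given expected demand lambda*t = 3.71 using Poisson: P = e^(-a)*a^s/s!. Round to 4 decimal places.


a = 3.71, s = 2
e^(-a) = e^(-3.71) = 0.0245
a^s = 3.71^2 = 13.7641
s! = 2
P = 0.0245 * 13.7641 / 2
P = 0.1685

0.1685


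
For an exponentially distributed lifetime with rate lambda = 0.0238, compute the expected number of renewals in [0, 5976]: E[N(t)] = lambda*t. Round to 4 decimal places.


lambda = 0.0238
t = 5976
E[N(t)] = lambda * t
E[N(t)] = 0.0238 * 5976
E[N(t)] = 142.2288

142.2288


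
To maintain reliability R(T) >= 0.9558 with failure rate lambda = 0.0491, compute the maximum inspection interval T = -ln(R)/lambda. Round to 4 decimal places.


R_target = 0.9558
lambda = 0.0491
-ln(0.9558) = 0.0452
T = 0.0452 / 0.0491
T = 0.9207

0.9207


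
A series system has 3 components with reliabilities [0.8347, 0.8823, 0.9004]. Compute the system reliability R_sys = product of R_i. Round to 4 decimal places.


Components: [0.8347, 0.8823, 0.9004]
After component 1 (R=0.8347): product = 0.8347
After component 2 (R=0.8823): product = 0.7365
After component 3 (R=0.9004): product = 0.6631
R_sys = 0.6631

0.6631


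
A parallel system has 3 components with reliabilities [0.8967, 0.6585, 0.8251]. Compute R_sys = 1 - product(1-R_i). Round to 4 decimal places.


Components: [0.8967, 0.6585, 0.8251]
(1 - 0.8967) = 0.1033, running product = 0.1033
(1 - 0.6585) = 0.3415, running product = 0.0353
(1 - 0.8251) = 0.1749, running product = 0.0062
Product of (1-R_i) = 0.0062
R_sys = 1 - 0.0062 = 0.9938

0.9938


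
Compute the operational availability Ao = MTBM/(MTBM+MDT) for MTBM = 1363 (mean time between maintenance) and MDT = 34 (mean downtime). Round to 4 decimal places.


MTBM = 1363
MDT = 34
MTBM + MDT = 1397
Ao = 1363 / 1397
Ao = 0.9757

0.9757


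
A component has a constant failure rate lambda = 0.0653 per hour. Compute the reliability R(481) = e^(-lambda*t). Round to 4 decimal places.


lambda = 0.0653
t = 481
lambda * t = 31.4093
R(t) = e^(-31.4093)
R(t) = 0.0

0.0


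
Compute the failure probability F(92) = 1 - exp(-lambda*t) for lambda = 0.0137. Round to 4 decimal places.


lambda = 0.0137, t = 92
lambda * t = 1.2604
exp(-1.2604) = 0.2835
F(t) = 1 - 0.2835
F(t) = 0.7165

0.7165


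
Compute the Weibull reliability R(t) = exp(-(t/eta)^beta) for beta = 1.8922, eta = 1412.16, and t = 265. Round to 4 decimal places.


beta = 1.8922, eta = 1412.16, t = 265
t/eta = 265 / 1412.16 = 0.1877
(t/eta)^beta = 0.1877^1.8922 = 0.0422
R(t) = exp(-0.0422)
R(t) = 0.9587

0.9587


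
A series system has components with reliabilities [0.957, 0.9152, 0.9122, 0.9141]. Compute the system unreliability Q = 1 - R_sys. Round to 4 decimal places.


Components: [0.957, 0.9152, 0.9122, 0.9141]
After component 1: product = 0.957
After component 2: product = 0.8758
After component 3: product = 0.7989
After component 4: product = 0.7303
R_sys = 0.7303
Q = 1 - 0.7303 = 0.2697

0.2697


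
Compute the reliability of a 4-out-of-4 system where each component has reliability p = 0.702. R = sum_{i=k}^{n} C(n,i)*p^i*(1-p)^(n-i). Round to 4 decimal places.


k = 4, n = 4, p = 0.702
i=4: C(4,4)=1 * 0.702^4 * 0.298^0 = 0.2429
R = sum of terms = 0.2429

0.2429


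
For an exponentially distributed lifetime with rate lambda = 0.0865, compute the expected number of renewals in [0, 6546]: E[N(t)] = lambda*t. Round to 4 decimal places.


lambda = 0.0865
t = 6546
E[N(t)] = lambda * t
E[N(t)] = 0.0865 * 6546
E[N(t)] = 566.229

566.229


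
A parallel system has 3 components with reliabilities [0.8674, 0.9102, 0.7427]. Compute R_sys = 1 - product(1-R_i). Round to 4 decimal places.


Components: [0.8674, 0.9102, 0.7427]
(1 - 0.8674) = 0.1326, running product = 0.1326
(1 - 0.9102) = 0.0898, running product = 0.0119
(1 - 0.7427) = 0.2573, running product = 0.0031
Product of (1-R_i) = 0.0031
R_sys = 1 - 0.0031 = 0.9969

0.9969


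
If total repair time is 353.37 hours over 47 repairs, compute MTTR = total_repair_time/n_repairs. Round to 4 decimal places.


total_repair_time = 353.37
n_repairs = 47
MTTR = 353.37 / 47
MTTR = 7.5185

7.5185


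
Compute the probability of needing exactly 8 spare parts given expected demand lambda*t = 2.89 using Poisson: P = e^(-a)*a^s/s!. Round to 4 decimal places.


a = 2.89, s = 8
e^(-a) = e^(-2.89) = 0.0556
a^s = 2.89^8 = 4866.1192
s! = 40320
P = 0.0556 * 4866.1192 / 40320
P = 0.0067

0.0067


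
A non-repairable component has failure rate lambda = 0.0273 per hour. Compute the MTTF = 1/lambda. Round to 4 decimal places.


lambda = 0.0273
MTTF = 1 / 0.0273
MTTF = 36.63

36.63


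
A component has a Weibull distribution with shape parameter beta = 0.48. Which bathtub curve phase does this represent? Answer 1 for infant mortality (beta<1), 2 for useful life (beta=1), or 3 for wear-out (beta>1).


beta = 0.48
Compare beta to 1:
beta < 1 => infant mortality (phase 1)
beta = 1 => useful life (phase 2)
beta > 1 => wear-out (phase 3)
Since beta = 0.48, this is infant mortality (decreasing failure rate)
Phase = 1

1


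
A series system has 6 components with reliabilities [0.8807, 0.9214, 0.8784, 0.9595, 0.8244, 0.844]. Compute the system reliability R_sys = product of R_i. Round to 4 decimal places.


Components: [0.8807, 0.9214, 0.8784, 0.9595, 0.8244, 0.844]
After component 1 (R=0.8807): product = 0.8807
After component 2 (R=0.9214): product = 0.8115
After component 3 (R=0.8784): product = 0.7128
After component 4 (R=0.9595): product = 0.6839
After component 5 (R=0.8244): product = 0.5638
After component 6 (R=0.844): product = 0.4759
R_sys = 0.4759

0.4759


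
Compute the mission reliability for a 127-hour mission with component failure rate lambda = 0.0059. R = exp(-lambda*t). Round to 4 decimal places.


lambda = 0.0059
mission_time = 127
lambda * t = 0.0059 * 127 = 0.7493
R = exp(-0.7493)
R = 0.4727

0.4727


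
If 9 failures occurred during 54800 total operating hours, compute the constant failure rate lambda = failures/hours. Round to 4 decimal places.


failures = 9
total_hours = 54800
lambda = 9 / 54800
lambda = 0.0002

0.0002


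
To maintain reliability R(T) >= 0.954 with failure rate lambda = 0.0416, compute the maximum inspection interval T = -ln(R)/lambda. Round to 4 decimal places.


R_target = 0.954
lambda = 0.0416
-ln(0.954) = 0.0471
T = 0.0471 / 0.0416
T = 1.132

1.132


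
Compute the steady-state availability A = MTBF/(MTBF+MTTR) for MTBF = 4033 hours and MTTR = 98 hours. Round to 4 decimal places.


MTBF = 4033
MTTR = 98
MTBF + MTTR = 4131
A = 4033 / 4131
A = 0.9763

0.9763


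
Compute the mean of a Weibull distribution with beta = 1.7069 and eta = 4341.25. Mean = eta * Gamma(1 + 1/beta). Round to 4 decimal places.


beta = 1.7069, eta = 4341.25
1/beta = 0.5859
1 + 1/beta = 1.5859
Gamma(1.5859) = 0.892
Mean = 4341.25 * 0.892
Mean = 3872.3986

3872.3986


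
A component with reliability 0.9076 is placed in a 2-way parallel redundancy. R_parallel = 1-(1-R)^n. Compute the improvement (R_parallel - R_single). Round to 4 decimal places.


R_single = 0.9076, n = 2
1 - R_single = 0.0924
(1 - R_single)^n = 0.0924^2 = 0.0085
R_parallel = 1 - 0.0085 = 0.9915
Improvement = 0.9915 - 0.9076
Improvement = 0.0839

0.0839


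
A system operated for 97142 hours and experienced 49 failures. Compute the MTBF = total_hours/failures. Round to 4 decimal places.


total_hours = 97142
failures = 49
MTBF = 97142 / 49
MTBF = 1982.4898

1982.4898


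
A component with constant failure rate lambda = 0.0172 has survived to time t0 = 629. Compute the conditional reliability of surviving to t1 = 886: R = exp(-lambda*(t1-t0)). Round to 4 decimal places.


lambda = 0.0172
t0 = 629, t1 = 886
t1 - t0 = 257
lambda * (t1-t0) = 0.0172 * 257 = 4.4204
R = exp(-4.4204)
R = 0.012

0.012


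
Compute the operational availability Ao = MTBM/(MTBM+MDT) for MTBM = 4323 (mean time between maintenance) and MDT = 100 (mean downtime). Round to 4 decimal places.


MTBM = 4323
MDT = 100
MTBM + MDT = 4423
Ao = 4323 / 4423
Ao = 0.9774

0.9774


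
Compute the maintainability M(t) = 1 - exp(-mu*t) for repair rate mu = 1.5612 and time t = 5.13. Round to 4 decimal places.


mu = 1.5612, t = 5.13
mu * t = 1.5612 * 5.13 = 8.009
exp(-8.009) = 0.0003
M(t) = 1 - 0.0003
M(t) = 0.9997

0.9997


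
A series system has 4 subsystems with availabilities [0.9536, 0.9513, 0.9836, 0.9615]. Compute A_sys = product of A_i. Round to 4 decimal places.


Subsystems: [0.9536, 0.9513, 0.9836, 0.9615]
After subsystem 1 (A=0.9536): product = 0.9536
After subsystem 2 (A=0.9513): product = 0.9072
After subsystem 3 (A=0.9836): product = 0.8923
After subsystem 4 (A=0.9615): product = 0.8579
A_sys = 0.8579

0.8579


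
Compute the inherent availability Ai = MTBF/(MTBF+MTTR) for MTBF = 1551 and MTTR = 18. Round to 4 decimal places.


MTBF = 1551
MTTR = 18
MTBF + MTTR = 1569
Ai = 1551 / 1569
Ai = 0.9885

0.9885


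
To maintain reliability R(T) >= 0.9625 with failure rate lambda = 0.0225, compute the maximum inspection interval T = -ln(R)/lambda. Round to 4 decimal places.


R_target = 0.9625
lambda = 0.0225
-ln(0.9625) = 0.0382
T = 0.0382 / 0.0225
T = 1.6987

1.6987


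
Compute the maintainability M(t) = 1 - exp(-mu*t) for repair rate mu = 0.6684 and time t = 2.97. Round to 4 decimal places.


mu = 0.6684, t = 2.97
mu * t = 0.6684 * 2.97 = 1.9851
exp(-1.9851) = 0.1374
M(t) = 1 - 0.1374
M(t) = 0.8626

0.8626


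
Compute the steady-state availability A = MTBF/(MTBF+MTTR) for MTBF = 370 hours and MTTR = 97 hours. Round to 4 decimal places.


MTBF = 370
MTTR = 97
MTBF + MTTR = 467
A = 370 / 467
A = 0.7923

0.7923


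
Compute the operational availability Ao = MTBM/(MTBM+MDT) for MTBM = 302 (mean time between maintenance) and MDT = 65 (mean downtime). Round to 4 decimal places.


MTBM = 302
MDT = 65
MTBM + MDT = 367
Ao = 302 / 367
Ao = 0.8229

0.8229


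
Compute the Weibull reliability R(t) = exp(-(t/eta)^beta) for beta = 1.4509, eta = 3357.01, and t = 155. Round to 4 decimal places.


beta = 1.4509, eta = 3357.01, t = 155
t/eta = 155 / 3357.01 = 0.0462
(t/eta)^beta = 0.0462^1.4509 = 0.0115
R(t) = exp(-0.0115)
R(t) = 0.9885

0.9885


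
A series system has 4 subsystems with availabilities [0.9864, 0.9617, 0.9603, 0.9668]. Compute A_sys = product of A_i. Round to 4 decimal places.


Subsystems: [0.9864, 0.9617, 0.9603, 0.9668]
After subsystem 1 (A=0.9864): product = 0.9864
After subsystem 2 (A=0.9617): product = 0.9486
After subsystem 3 (A=0.9603): product = 0.911
After subsystem 4 (A=0.9668): product = 0.8807
A_sys = 0.8807

0.8807


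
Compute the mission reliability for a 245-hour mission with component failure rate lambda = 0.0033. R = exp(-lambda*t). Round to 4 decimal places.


lambda = 0.0033
mission_time = 245
lambda * t = 0.0033 * 245 = 0.8085
R = exp(-0.8085)
R = 0.4455

0.4455


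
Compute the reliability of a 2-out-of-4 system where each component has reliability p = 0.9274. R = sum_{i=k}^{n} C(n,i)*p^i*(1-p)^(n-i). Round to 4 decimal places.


k = 2, n = 4, p = 0.9274
i=2: C(4,2)=6 * 0.9274^2 * 0.0726^2 = 0.0272
i=3: C(4,3)=4 * 0.9274^3 * 0.0726^1 = 0.2316
i=4: C(4,4)=1 * 0.9274^4 * 0.0726^0 = 0.7397
R = sum of terms = 0.9986

0.9986


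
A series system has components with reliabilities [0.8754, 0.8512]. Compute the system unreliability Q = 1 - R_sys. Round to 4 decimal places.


Components: [0.8754, 0.8512]
After component 1: product = 0.8754
After component 2: product = 0.7451
R_sys = 0.7451
Q = 1 - 0.7451 = 0.2549

0.2549


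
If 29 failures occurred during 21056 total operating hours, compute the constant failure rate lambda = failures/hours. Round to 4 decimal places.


failures = 29
total_hours = 21056
lambda = 29 / 21056
lambda = 0.0014

0.0014


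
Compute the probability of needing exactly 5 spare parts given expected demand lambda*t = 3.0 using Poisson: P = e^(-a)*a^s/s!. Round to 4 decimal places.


a = 3.0, s = 5
e^(-a) = e^(-3.0) = 0.0498
a^s = 3.0^5 = 243.0
s! = 120
P = 0.0498 * 243.0 / 120
P = 0.1008

0.1008


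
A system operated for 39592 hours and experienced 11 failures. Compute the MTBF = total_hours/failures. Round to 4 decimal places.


total_hours = 39592
failures = 11
MTBF = 39592 / 11
MTBF = 3599.2727

3599.2727
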